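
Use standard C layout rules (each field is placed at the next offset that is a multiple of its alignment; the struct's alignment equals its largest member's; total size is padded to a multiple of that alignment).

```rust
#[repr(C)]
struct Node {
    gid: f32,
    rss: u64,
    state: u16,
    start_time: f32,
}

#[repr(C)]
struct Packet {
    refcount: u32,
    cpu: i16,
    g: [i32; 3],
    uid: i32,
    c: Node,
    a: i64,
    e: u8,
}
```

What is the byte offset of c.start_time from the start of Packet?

44

Node: @0: gid [4B, align 4] → 4; +4 pad (align 8); @8: rss [8B, align 8] → 16; @16: state [2B, align 2] → 18; +2 pad (align 4); @20: start_time [4B, align 4] → 24; size 24, align 8
@0: refcount [4B, align 4] → 4
@4: cpu [2B, align 2] → 6
+2 pad (align 4)
@8: g [12B, align 4] → 20
@20: uid [4B, align 4] → 24
@24: c [24B, align 8] → 48
within Node: start_time at 20
24 + 20 = 44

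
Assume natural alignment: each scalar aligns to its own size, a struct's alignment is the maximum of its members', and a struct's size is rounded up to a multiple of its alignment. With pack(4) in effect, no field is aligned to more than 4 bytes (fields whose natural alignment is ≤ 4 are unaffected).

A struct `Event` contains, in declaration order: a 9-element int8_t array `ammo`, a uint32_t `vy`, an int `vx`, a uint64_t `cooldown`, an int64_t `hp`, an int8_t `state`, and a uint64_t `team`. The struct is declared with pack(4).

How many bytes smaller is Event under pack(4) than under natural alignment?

natural layout:
  0..9  ammo  (9B, 1-aligned)
  9..12  -- padding (3B)
  12..16  vy  (4B, 4-aligned)
  16..20  vx  (4B, 4-aligned)
  20..24  -- padding (4B)
  24..32  cooldown  (8B, 8-aligned)
  32..40  hp  (8B, 8-aligned)
  40..41  state  (1B, 1-aligned)
  41..48  -- padding (7B)
  48..56  team  (8B, 8-aligned)
  sizeof = 56, alignof = 8
packed(4) layout:
  0..9  ammo  (9B, 1-aligned)
  9..12  -- padding (3B)
  12..16  vy  (4B, 4-aligned)
  16..20  vx  (4B, 4-aligned)
  20..28  cooldown  (8B, 4-aligned)
  28..36  hp  (8B, 4-aligned)
  36..37  state  (1B, 1-aligned)
  37..40  -- padding (3B)
  40..48  team  (8B, 4-aligned)
  sizeof = 48, alignof = 4
56 − 48 = 8

8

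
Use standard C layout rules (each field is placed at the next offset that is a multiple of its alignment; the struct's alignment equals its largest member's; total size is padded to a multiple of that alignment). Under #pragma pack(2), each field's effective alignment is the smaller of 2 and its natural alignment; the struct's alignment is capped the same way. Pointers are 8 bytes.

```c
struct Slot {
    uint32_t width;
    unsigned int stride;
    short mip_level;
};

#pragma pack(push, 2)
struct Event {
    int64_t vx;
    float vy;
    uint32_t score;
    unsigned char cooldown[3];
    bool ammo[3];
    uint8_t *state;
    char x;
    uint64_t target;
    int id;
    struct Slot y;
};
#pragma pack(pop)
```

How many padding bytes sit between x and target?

1

Slot: @0: width [4B, align 4] → 4; @4: stride [4B, align 4] → 8; @8: mip_level [2B, align 2] → 10; +2 tail pad (align 4); size 12, align 4
@0: vx [8B, align 2] → 8
@8: vy [4B, align 2] → 12
@12: score [4B, align 2] → 16
@16: cooldown [3B, align 1] → 19
@19: ammo [3B, align 1] → 22
@22: state [8B, align 2] → 30
@30: x [1B, align 1] → 31
+1 pad (align 2)
@32: target [8B, align 2] → 40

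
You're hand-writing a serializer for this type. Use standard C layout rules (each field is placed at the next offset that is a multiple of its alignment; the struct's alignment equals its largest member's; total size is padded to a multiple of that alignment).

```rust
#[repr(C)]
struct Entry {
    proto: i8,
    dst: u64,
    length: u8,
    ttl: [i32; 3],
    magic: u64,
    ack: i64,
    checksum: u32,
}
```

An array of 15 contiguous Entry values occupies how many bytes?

@0: proto [1B, align 1] → 1
+7 pad (align 8)
@8: dst [8B, align 8] → 16
@16: length [1B, align 1] → 17
+3 pad (align 4)
@20: ttl [12B, align 4] → 32
@32: magic [8B, align 8] → 40
@40: ack [8B, align 8] → 48
@48: checksum [4B, align 4] → 52
+4 tail pad (align 8)
size 56, align 8
array of 15: 15 × 56 = 840

840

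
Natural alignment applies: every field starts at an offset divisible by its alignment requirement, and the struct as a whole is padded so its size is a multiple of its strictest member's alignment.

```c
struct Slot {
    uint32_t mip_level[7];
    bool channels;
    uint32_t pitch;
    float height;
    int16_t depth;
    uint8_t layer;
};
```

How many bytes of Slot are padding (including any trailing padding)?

4

@0: mip_level [28B, align 4] → 28
@28: channels [1B, align 1] → 29
+3 pad (align 4)
@32: pitch [4B, align 4] → 36
@36: height [4B, align 4] → 40
@40: depth [2B, align 2] → 42
@42: layer [1B, align 1] → 43
+1 tail pad (align 4)
size 44, align 4
data bytes 40, size 44 → padding 4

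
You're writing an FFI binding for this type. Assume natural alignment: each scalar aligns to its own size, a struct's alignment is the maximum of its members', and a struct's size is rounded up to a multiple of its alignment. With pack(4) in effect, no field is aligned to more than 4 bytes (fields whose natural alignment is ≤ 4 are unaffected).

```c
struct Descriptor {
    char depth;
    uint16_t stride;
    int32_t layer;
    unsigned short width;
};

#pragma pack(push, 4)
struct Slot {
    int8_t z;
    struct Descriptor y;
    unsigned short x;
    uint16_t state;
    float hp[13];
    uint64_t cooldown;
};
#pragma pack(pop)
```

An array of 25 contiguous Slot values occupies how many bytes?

2000

Descriptor: 0..1  depth  (1B, 1-aligned); 1..2  -- padding (1B); 2..4  stride  (2B, 2-aligned); 4..8  layer  (4B, 4-aligned); 8..10  width  (2B, 2-aligned); 10..12  -- tail padding (2B); sizeof = 12, alignof = 4
0..1  z  (1B, 1-aligned)
1..4  -- padding (3B)
4..16  y  (12B, 4-aligned)
16..18  x  (2B, 2-aligned)
18..20  state  (2B, 2-aligned)
20..72  hp  (52B, 4-aligned)
72..80  cooldown  (8B, 4-aligned)
sizeof = 80, alignof = 4
array of 25: 25 × 80 = 2000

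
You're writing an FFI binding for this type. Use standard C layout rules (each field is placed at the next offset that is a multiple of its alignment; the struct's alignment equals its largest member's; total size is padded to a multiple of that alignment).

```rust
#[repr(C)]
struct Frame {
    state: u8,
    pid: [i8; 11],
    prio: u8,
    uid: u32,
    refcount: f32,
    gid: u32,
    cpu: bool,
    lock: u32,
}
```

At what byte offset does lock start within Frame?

32

0..1  state  (1B, 1-aligned)
1..12  pid  (11B, 1-aligned)
12..13  prio  (1B, 1-aligned)
13..16  -- padding (3B)
16..20  uid  (4B, 4-aligned)
20..24  refcount  (4B, 4-aligned)
24..28  gid  (4B, 4-aligned)
28..29  cpu  (1B, 1-aligned)
29..32  -- padding (3B)
32..36  lock  (4B, 4-aligned)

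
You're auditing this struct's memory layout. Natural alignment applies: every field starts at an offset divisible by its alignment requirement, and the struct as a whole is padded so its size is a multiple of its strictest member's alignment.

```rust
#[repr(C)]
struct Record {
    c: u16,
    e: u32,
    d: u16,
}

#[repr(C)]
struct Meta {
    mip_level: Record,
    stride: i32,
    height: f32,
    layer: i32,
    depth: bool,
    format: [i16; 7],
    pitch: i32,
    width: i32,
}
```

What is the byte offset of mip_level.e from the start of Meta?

4

Record: 0..2  c  (2B, 2-aligned); 2..4  -- padding (2B); 4..8  e  (4B, 4-aligned); 8..10  d  (2B, 2-aligned); 10..12  -- tail padding (2B); sizeof = 12, alignof = 4
0..12  mip_level  (12B, 4-aligned)
within Record: e at 4
0 + 4 = 4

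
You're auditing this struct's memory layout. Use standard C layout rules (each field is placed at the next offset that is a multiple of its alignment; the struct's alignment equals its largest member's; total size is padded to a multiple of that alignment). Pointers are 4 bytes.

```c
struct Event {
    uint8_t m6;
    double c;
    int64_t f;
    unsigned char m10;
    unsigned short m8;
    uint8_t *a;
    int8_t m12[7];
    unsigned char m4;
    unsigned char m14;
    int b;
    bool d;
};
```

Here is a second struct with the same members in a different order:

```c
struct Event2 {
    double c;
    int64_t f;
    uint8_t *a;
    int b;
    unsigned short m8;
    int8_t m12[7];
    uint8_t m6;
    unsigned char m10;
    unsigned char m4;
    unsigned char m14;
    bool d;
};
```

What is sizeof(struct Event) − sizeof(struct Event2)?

0..1  m6  (1B, 1-aligned)
1..8  -- padding (7B)
8..16  c  (8B, 8-aligned)
16..24  f  (8B, 8-aligned)
24..25  m10  (1B, 1-aligned)
25..26  -- padding (1B)
26..28  m8  (2B, 2-aligned)
28..32  a  (4B, 4-aligned)
32..39  m12  (7B, 1-aligned)
39..40  m4  (1B, 1-aligned)
40..41  m14  (1B, 1-aligned)
41..44  -- padding (3B)
44..48  b  (4B, 4-aligned)
48..49  d  (1B, 1-aligned)
49..56  -- tail padding (7B)
sizeof = 56, alignof = 8
— Event2 —
0..8  c  (8B, 8-aligned)
8..16  f  (8B, 8-aligned)
16..20  a  (4B, 4-aligned)
20..24  b  (4B, 4-aligned)
24..26  m8  (2B, 2-aligned)
26..33  m12  (7B, 1-aligned)
33..34  m6  (1B, 1-aligned)
34..35  m10  (1B, 1-aligned)
35..36  m4  (1B, 1-aligned)
36..37  m14  (1B, 1-aligned)
37..38  d  (1B, 1-aligned)
38..40  -- tail padding (2B)
sizeof = 40, alignof = 8
56 − 40 = 16

16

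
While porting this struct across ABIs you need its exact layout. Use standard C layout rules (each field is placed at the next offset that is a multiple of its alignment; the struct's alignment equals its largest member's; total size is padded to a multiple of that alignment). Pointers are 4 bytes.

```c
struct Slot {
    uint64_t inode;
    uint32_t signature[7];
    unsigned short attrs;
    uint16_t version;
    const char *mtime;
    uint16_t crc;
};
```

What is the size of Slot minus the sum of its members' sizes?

@0: inode [8B, align 8] → 8
@8: signature [28B, align 4] → 36
@36: attrs [2B, align 2] → 38
@38: version [2B, align 2] → 40
@40: mtime [4B, align 4] → 44
@44: crc [2B, align 2] → 46
+2 tail pad (align 8)
size 48, align 8
data bytes 46, size 48 → padding 2

2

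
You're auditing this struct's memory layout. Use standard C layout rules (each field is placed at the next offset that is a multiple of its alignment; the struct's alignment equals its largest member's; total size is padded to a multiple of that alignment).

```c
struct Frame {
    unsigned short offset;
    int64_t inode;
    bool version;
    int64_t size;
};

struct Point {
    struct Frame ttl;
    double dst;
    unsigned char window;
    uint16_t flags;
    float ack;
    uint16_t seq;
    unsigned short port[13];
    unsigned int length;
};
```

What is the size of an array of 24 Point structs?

1920

Frame: offset at 0 (size 2, align 2) → ends 2; pad 6 to align 8 for inode; inode at 8 (size 8, align 8) → ends 16; version at 16 (size 1, align 1) → ends 17; pad 7 to align 8 for size; size at 24 (size 8, align 8) → ends 32; total 32 bytes, alignment 8
ttl at 0 (size 32, align 8) → ends 32
dst at 32 (size 8, align 8) → ends 40
window at 40 (size 1, align 1) → ends 41
pad 1 to align 2 for flags
flags at 42 (size 2, align 2) → ends 44
ack at 44 (size 4, align 4) → ends 48
seq at 48 (size 2, align 2) → ends 50
port at 50 (size 26, align 2) → ends 76
length at 76 (size 4, align 4) → ends 80
total 80 bytes, alignment 8
array of 24: 24 × 80 = 1920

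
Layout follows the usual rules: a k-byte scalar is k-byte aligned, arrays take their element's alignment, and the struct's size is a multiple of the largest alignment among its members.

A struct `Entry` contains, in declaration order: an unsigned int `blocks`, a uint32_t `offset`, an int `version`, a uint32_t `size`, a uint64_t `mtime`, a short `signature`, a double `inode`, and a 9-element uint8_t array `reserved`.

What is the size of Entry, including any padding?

56 bytes

0..4  blocks  (4B, 4-aligned)
4..8  offset  (4B, 4-aligned)
8..12  version  (4B, 4-aligned)
12..16  size  (4B, 4-aligned)
16..24  mtime  (8B, 8-aligned)
24..26  signature  (2B, 2-aligned)
26..32  -- padding (6B)
32..40  inode  (8B, 8-aligned)
40..49  reserved  (9B, 1-aligned)
49..56  -- tail padding (7B)
sizeof = 56, alignof = 8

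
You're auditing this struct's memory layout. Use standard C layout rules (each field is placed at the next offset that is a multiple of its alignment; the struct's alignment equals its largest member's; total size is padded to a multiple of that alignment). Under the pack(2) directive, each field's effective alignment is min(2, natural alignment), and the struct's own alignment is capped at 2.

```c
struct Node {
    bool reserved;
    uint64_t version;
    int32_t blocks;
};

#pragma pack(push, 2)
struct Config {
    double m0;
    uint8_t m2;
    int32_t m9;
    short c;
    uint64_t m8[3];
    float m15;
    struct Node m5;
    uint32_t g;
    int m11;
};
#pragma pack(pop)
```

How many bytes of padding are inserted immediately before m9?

1

Node: 0..1  reserved  (1B, 1-aligned); 1..8  -- padding (7B); 8..16  version  (8B, 8-aligned); 16..20  blocks  (4B, 4-aligned); 20..24  -- tail padding (4B); sizeof = 24, alignof = 8
0..8  m0  (8B, 2-aligned)
8..9  m2  (1B, 1-aligned)
9..10  -- padding (1B)
10..14  m9  (4B, 2-aligned)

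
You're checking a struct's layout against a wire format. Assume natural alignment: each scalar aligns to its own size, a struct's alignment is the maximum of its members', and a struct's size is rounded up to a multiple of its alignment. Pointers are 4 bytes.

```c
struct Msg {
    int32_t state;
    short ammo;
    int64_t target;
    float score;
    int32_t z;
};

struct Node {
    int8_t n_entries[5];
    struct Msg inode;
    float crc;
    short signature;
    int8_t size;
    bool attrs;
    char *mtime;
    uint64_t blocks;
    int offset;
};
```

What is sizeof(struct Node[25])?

Msg: 0..4  state  (4B, 4-aligned); 4..6  ammo  (2B, 2-aligned); 6..8  -- padding (2B); 8..16  target  (8B, 8-aligned); 16..20  score  (4B, 4-aligned); 20..24  z  (4B, 4-aligned); sizeof = 24, alignof = 8
0..5  n_entries  (5B, 1-aligned)
5..8  -- padding (3B)
8..32  inode  (24B, 8-aligned)
32..36  crc  (4B, 4-aligned)
36..38  signature  (2B, 2-aligned)
38..39  size  (1B, 1-aligned)
39..40  attrs  (1B, 1-aligned)
40..44  mtime  (4B, 4-aligned)
44..48  -- padding (4B)
48..56  blocks  (8B, 8-aligned)
56..60  offset  (4B, 4-aligned)
60..64  -- tail padding (4B)
sizeof = 64, alignof = 8
array of 25: 25 × 64 = 1600

1600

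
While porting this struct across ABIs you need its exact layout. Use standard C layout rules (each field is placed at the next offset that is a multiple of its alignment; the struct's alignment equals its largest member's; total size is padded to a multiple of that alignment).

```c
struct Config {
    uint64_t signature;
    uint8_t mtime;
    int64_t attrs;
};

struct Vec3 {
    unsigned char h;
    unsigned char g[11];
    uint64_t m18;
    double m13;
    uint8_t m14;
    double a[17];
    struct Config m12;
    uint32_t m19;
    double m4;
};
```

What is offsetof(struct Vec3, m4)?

Config: @0: signature [8B, align 8] → 8; @8: mtime [1B, align 1] → 9; +7 pad (align 8); @16: attrs [8B, align 8] → 24; size 24, align 8
@0: h [1B, align 1] → 1
@1: g [11B, align 1] → 12
+4 pad (align 8)
@16: m18 [8B, align 8] → 24
@24: m13 [8B, align 8] → 32
@32: m14 [1B, align 1] → 33
+7 pad (align 8)
@40: a [136B, align 8] → 176
@176: m12 [24B, align 8] → 200
@200: m19 [4B, align 4] → 204
+4 pad (align 8)
@208: m4 [8B, align 8] → 216

208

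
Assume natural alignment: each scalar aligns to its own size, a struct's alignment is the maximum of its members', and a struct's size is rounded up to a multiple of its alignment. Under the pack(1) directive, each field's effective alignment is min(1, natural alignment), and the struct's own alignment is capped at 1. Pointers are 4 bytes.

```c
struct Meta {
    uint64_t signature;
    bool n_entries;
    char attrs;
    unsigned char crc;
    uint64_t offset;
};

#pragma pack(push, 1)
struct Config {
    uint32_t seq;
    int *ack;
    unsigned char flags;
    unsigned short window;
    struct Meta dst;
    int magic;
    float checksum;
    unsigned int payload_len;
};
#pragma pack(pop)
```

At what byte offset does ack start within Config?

Meta: signature at 0 (size 8, align 8) → ends 8; n_entries at 8 (size 1, align 1) → ends 9; attrs at 9 (size 1, align 1) → ends 10; crc at 10 (size 1, align 1) → ends 11; pad 5 to align 8 for offset; offset at 16 (size 8, align 8) → ends 24; total 24 bytes, alignment 8
seq at 0 (size 4, align 1) → ends 4
ack at 4 (size 4, align 1) → ends 8

4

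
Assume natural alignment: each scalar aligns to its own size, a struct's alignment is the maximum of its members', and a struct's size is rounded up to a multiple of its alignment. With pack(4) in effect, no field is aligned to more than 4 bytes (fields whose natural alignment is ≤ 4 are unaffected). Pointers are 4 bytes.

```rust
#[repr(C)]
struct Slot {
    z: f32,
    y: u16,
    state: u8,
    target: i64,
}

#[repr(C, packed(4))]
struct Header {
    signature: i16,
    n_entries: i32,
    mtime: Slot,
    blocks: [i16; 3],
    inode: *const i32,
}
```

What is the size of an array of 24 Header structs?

864

Slot: @0: z [4B, align 4] → 4; @4: y [2B, align 2] → 6; @6: state [1B, align 1] → 7; +1 pad (align 8); @8: target [8B, align 8] → 16; size 16, align 8
@0: signature [2B, align 2] → 2
+2 pad (align 4)
@4: n_entries [4B, align 4] → 8
@8: mtime [16B, align 4] → 24
@24: blocks [6B, align 2] → 30
+2 pad (align 4)
@32: inode [4B, align 4] → 36
size 36, align 4
array of 24: 24 × 36 = 864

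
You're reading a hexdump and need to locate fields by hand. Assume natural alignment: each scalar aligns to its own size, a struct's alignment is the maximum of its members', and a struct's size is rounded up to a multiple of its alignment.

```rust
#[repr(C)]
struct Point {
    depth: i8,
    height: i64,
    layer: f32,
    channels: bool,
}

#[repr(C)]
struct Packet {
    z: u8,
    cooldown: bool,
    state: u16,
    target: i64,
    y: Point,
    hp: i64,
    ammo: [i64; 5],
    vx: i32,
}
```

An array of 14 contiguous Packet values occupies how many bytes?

1344

Point: 0..1  depth  (1B, 1-aligned); 1..8  -- padding (7B); 8..16  height  (8B, 8-aligned); 16..20  layer  (4B, 4-aligned); 20..21  channels  (1B, 1-aligned); 21..24  -- tail padding (3B); sizeof = 24, alignof = 8
0..1  z  (1B, 1-aligned)
1..2  cooldown  (1B, 1-aligned)
2..4  state  (2B, 2-aligned)
4..8  -- padding (4B)
8..16  target  (8B, 8-aligned)
16..40  y  (24B, 8-aligned)
40..48  hp  (8B, 8-aligned)
48..88  ammo  (40B, 8-aligned)
88..92  vx  (4B, 4-aligned)
92..96  -- tail padding (4B)
sizeof = 96, alignof = 8
array of 14: 14 × 96 = 1344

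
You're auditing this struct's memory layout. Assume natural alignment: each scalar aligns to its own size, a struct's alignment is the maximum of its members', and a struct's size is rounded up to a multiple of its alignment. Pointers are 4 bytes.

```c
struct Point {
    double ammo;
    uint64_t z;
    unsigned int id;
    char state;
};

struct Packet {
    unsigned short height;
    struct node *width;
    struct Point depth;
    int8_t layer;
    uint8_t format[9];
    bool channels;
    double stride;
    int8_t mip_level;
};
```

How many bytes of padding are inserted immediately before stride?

Point: 0..8  ammo  (8B, 8-aligned); 8..16  z  (8B, 8-aligned); 16..20  id  (4B, 4-aligned); 20..21  state  (1B, 1-aligned); 21..24  -- tail padding (3B); sizeof = 24, alignof = 8
0..2  height  (2B, 2-aligned)
2..4  -- padding (2B)
4..8  width  (4B, 4-aligned)
8..32  depth  (24B, 8-aligned)
32..33  layer  (1B, 1-aligned)
33..42  format  (9B, 1-aligned)
42..43  channels  (1B, 1-aligned)
43..48  -- padding (5B)
48..56  stride  (8B, 8-aligned)

5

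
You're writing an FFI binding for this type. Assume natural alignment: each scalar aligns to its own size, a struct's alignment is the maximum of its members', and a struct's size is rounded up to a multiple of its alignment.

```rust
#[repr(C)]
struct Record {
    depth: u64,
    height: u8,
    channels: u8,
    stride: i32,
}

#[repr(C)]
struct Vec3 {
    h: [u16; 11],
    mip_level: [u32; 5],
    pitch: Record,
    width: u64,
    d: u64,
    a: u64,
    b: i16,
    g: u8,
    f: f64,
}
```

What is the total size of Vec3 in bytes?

Record: depth at 0 (size 8, align 8) → ends 8; height at 8 (size 1, align 1) → ends 9; channels at 9 (size 1, align 1) → ends 10; pad 2 to align 4 for stride; stride at 12 (size 4, align 4) → ends 16; total 16 bytes, alignment 8
h at 0 (size 22, align 2) → ends 22
pad 2 to align 4 for mip_level
mip_level at 24 (size 20, align 4) → ends 44
pad 4 to align 8 for pitch
pitch at 48 (size 16, align 8) → ends 64
width at 64 (size 8, align 8) → ends 72
d at 72 (size 8, align 8) → ends 80
a at 80 (size 8, align 8) → ends 88
b at 88 (size 2, align 2) → ends 90
g at 90 (size 1, align 1) → ends 91
pad 5 to align 8 for f
f at 96 (size 8, align 8) → ends 104
total 104 bytes, alignment 8

104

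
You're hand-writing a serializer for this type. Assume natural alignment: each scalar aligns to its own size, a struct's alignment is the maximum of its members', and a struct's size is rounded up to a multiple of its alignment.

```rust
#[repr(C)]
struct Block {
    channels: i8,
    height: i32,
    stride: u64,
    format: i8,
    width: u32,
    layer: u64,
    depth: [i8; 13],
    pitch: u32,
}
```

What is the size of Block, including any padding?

56 bytes

0..1  channels  (1B, 1-aligned)
1..4  -- padding (3B)
4..8  height  (4B, 4-aligned)
8..16  stride  (8B, 8-aligned)
16..17  format  (1B, 1-aligned)
17..20  -- padding (3B)
20..24  width  (4B, 4-aligned)
24..32  layer  (8B, 8-aligned)
32..45  depth  (13B, 1-aligned)
45..48  -- padding (3B)
48..52  pitch  (4B, 4-aligned)
52..56  -- tail padding (4B)
sizeof = 56, alignof = 8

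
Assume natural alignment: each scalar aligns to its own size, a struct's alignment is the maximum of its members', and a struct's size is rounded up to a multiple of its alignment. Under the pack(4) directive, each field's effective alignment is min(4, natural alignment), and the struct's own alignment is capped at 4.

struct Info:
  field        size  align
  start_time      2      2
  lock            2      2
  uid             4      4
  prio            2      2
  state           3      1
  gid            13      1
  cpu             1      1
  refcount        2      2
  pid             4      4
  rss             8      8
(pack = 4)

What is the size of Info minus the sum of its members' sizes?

@0: start_time [2B, align 2] → 2
@2: lock [2B, align 2] → 4
@4: uid [4B, align 4] → 8
@8: prio [2B, align 2] → 10
@10: state [3B, align 1] → 13
@13: gid [13B, align 1] → 26
@26: cpu [1B, align 1] → 27
+1 pad (align 2)
@28: refcount [2B, align 2] → 30
+2 pad (align 4)
@32: pid [4B, align 4] → 36
@36: rss [8B, align 4] → 44
size 44, align 4
data bytes 41, size 44 → padding 3

3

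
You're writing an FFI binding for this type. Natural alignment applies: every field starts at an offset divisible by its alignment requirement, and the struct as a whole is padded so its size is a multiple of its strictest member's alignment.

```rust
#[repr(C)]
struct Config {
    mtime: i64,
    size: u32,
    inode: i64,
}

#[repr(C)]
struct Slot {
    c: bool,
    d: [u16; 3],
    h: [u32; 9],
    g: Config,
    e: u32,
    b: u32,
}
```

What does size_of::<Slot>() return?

Config: mtime at 0 (size 8, align 8) → ends 8; size at 8 (size 4, align 4) → ends 12; pad 4 to align 8 for inode; inode at 16 (size 8, align 8) → ends 24; total 24 bytes, alignment 8
c at 0 (size 1, align 1) → ends 1
pad 1 to align 2 for d
d at 2 (size 6, align 2) → ends 8
h at 8 (size 36, align 4) → ends 44
pad 4 to align 8 for g
g at 48 (size 24, align 8) → ends 72
e at 72 (size 4, align 4) → ends 76
b at 76 (size 4, align 4) → ends 80
total 80 bytes, alignment 8

80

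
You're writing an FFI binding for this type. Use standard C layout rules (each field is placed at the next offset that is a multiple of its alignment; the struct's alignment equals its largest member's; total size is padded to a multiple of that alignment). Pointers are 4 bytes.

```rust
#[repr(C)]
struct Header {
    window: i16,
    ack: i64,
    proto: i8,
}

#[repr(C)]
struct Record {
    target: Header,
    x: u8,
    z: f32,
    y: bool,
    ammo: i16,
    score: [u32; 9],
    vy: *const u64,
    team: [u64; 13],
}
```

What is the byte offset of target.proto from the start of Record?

16

Header: @0: window [2B, align 2] → 2; +6 pad (align 8); @8: ack [8B, align 8] → 16; @16: proto [1B, align 1] → 17; +7 tail pad (align 8); size 24, align 8
@0: target [24B, align 8] → 24
within Header: proto at 16
0 + 16 = 16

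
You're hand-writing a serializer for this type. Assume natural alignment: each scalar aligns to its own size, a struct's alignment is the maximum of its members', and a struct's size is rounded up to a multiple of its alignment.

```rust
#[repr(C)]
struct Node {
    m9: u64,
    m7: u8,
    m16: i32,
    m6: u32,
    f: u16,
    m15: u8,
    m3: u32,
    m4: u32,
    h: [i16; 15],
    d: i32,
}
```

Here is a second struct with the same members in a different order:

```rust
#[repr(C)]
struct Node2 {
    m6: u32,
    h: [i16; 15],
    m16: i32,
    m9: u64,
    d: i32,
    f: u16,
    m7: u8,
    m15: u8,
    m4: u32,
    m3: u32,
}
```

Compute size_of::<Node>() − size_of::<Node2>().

8

0..8  m9  (8B, 8-aligned)
8..9  m7  (1B, 1-aligned)
9..12  -- padding (3B)
12..16  m16  (4B, 4-aligned)
16..20  m6  (4B, 4-aligned)
20..22  f  (2B, 2-aligned)
22..23  m15  (1B, 1-aligned)
23..24  -- padding (1B)
24..28  m3  (4B, 4-aligned)
28..32  m4  (4B, 4-aligned)
32..62  h  (30B, 2-aligned)
62..64  -- padding (2B)
64..68  d  (4B, 4-aligned)
68..72  -- tail padding (4B)
sizeof = 72, alignof = 8
— Node2 —
0..4  m6  (4B, 4-aligned)
4..34  h  (30B, 2-aligned)
34..36  -- padding (2B)
36..40  m16  (4B, 4-aligned)
40..48  m9  (8B, 8-aligned)
48..52  d  (4B, 4-aligned)
52..54  f  (2B, 2-aligned)
54..55  m7  (1B, 1-aligned)
55..56  m15  (1B, 1-aligned)
56..60  m4  (4B, 4-aligned)
60..64  m3  (4B, 4-aligned)
sizeof = 64, alignof = 8
72 − 64 = 8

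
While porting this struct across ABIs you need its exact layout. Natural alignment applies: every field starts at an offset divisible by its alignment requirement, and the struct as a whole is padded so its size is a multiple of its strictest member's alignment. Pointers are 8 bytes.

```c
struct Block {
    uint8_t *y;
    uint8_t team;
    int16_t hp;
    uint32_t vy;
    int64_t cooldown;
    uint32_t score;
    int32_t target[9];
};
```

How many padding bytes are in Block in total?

1

y at 0 (size 8, align 8) → ends 8
team at 8 (size 1, align 1) → ends 9
pad 1 to align 2 for hp
hp at 10 (size 2, align 2) → ends 12
vy at 12 (size 4, align 4) → ends 16
cooldown at 16 (size 8, align 8) → ends 24
score at 24 (size 4, align 4) → ends 28
target at 28 (size 36, align 4) → ends 64
total 64 bytes, alignment 8
data bytes 63, size 64 → padding 1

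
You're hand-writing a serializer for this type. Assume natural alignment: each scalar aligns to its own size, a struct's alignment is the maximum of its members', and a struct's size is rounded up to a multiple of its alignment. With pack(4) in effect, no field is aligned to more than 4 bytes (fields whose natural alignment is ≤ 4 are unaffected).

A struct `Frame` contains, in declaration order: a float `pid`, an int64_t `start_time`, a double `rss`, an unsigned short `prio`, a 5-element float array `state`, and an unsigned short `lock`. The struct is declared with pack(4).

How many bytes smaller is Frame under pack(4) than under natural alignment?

8

natural layout:
  pid at 0 (size 4, align 4) → ends 4
  pad 4 to align 8 for start_time
  start_time at 8 (size 8, align 8) → ends 16
  rss at 16 (size 8, align 8) → ends 24
  prio at 24 (size 2, align 2) → ends 26
  pad 2 to align 4 for state
  state at 28 (size 20, align 4) → ends 48
  lock at 48 (size 2, align 2) → ends 50
  tail pad 6 to reach multiple of 8
  total 56 bytes, alignment 8
packed(4) layout:
  pid at 0 (size 4, align 4) → ends 4
  start_time at 4 (size 8, align 4) → ends 12
  rss at 12 (size 8, align 4) → ends 20
  prio at 20 (size 2, align 2) → ends 22
  pad 2 to align 4 for state
  state at 24 (size 20, align 4) → ends 44
  lock at 44 (size 2, align 2) → ends 46
  tail pad 2 to reach multiple of 4
  total 48 bytes, alignment 4
56 − 48 = 8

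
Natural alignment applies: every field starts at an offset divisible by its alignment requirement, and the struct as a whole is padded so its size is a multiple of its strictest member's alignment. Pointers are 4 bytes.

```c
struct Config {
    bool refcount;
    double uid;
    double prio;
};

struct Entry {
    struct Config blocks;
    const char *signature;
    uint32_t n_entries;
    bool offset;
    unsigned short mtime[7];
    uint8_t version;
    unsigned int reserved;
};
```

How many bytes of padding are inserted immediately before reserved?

3

Config: 0..1  refcount  (1B, 1-aligned); 1..8  -- padding (7B); 8..16  uid  (8B, 8-aligned); 16..24  prio  (8B, 8-aligned); sizeof = 24, alignof = 8
0..24  blocks  (24B, 8-aligned)
24..28  signature  (4B, 4-aligned)
28..32  n_entries  (4B, 4-aligned)
32..33  offset  (1B, 1-aligned)
33..34  -- padding (1B)
34..48  mtime  (14B, 2-aligned)
48..49  version  (1B, 1-aligned)
49..52  -- padding (3B)
52..56  reserved  (4B, 4-aligned)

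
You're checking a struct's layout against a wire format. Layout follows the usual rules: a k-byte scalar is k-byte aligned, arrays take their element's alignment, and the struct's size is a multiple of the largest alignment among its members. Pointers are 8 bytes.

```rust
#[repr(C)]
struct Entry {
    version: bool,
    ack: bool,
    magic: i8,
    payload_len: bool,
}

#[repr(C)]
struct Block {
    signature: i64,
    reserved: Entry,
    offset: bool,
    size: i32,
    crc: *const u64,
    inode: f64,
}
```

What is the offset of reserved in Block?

Entry: @0: version [1B, align 1] → 1; @1: ack [1B, align 1] → 2; @2: magic [1B, align 1] → 3; @3: payload_len [1B, align 1] → 4; size 4, align 1
@0: signature [8B, align 8] → 8
@8: reserved [4B, align 1] → 12

8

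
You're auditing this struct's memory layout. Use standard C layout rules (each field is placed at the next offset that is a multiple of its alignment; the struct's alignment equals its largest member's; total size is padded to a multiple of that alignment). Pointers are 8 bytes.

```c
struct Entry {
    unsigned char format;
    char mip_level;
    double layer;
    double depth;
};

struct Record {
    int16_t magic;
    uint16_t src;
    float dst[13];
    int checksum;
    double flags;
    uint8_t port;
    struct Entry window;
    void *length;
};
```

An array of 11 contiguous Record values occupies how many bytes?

1232

Entry: format at 0 (size 1, align 1) → ends 1; mip_level at 1 (size 1, align 1) → ends 2; pad 6 to align 8 for layer; layer at 8 (size 8, align 8) → ends 16; depth at 16 (size 8, align 8) → ends 24; total 24 bytes, alignment 8
magic at 0 (size 2, align 2) → ends 2
src at 2 (size 2, align 2) → ends 4
dst at 4 (size 52, align 4) → ends 56
checksum at 56 (size 4, align 4) → ends 60
pad 4 to align 8 for flags
flags at 64 (size 8, align 8) → ends 72
port at 72 (size 1, align 1) → ends 73
pad 7 to align 8 for window
window at 80 (size 24, align 8) → ends 104
length at 104 (size 8, align 8) → ends 112
total 112 bytes, alignment 8
array of 11: 11 × 112 = 1232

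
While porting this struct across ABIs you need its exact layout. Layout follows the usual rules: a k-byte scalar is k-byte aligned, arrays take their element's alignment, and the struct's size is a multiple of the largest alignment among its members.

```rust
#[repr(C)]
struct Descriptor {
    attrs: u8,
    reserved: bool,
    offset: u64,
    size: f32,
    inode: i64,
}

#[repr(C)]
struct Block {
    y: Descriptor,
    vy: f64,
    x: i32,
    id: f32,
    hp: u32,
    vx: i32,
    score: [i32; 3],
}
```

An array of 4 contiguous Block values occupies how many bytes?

Descriptor: 0..1  attrs  (1B, 1-aligned); 1..2  reserved  (1B, 1-aligned); 2..8  -- padding (6B); 8..16  offset  (8B, 8-aligned); 16..20  size  (4B, 4-aligned); 20..24  -- padding (4B); 24..32  inode  (8B, 8-aligned); sizeof = 32, alignof = 8
0..32  y  (32B, 8-aligned)
32..40  vy  (8B, 8-aligned)
40..44  x  (4B, 4-aligned)
44..48  id  (4B, 4-aligned)
48..52  hp  (4B, 4-aligned)
52..56  vx  (4B, 4-aligned)
56..68  score  (12B, 4-aligned)
68..72  -- tail padding (4B)
sizeof = 72, alignof = 8
array of 4: 4 × 72 = 288

288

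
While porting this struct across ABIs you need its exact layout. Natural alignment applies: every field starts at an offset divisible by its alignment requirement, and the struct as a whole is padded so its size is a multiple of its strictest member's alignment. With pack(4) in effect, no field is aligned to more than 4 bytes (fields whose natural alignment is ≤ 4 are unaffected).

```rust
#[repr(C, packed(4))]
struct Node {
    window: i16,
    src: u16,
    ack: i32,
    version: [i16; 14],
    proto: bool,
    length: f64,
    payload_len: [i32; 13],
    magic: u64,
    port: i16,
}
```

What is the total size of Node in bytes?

0..2  window  (2B, 2-aligned)
2..4  src  (2B, 2-aligned)
4..8  ack  (4B, 4-aligned)
8..36  version  (28B, 2-aligned)
36..37  proto  (1B, 1-aligned)
37..40  -- padding (3B)
40..48  length  (8B, 4-aligned)
48..100  payload_len  (52B, 4-aligned)
100..108  magic  (8B, 4-aligned)
108..110  port  (2B, 2-aligned)
110..112  -- tail padding (2B)
sizeof = 112, alignof = 4

112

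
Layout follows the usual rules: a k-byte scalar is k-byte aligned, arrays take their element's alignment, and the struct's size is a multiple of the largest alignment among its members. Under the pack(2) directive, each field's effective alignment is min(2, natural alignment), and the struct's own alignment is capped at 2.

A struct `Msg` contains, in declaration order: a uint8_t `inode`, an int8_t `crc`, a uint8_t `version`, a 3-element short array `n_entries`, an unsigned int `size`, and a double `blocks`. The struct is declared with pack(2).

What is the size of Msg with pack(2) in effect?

22

inode at 0 (size 1, align 1) → ends 1
crc at 1 (size 1, align 1) → ends 2
version at 2 (size 1, align 1) → ends 3
pad 1 to align 2 for n_entries
n_entries at 4 (size 6, align 2) → ends 10
size at 10 (size 4, align 2) → ends 14
blocks at 14 (size 8, align 2) → ends 22
total 22 bytes, alignment 2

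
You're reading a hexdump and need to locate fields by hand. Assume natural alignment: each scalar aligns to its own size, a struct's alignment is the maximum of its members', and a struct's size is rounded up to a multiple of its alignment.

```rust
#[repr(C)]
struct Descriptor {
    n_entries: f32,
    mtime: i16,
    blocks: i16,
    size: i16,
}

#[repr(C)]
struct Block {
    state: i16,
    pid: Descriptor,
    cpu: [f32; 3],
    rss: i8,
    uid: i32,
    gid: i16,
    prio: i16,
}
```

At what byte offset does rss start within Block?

28

Descriptor: 0..4  n_entries  (4B, 4-aligned); 4..6  mtime  (2B, 2-aligned); 6..8  blocks  (2B, 2-aligned); 8..10  size  (2B, 2-aligned); 10..12  -- tail padding (2B); sizeof = 12, alignof = 4
0..2  state  (2B, 2-aligned)
2..4  -- padding (2B)
4..16  pid  (12B, 4-aligned)
16..28  cpu  (12B, 4-aligned)
28..29  rss  (1B, 1-aligned)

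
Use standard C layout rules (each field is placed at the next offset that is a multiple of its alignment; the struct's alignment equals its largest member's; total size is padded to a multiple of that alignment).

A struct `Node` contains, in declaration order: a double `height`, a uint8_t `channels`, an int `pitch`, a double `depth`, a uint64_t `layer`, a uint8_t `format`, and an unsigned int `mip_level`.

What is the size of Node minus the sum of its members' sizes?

0..8  height  (8B, 8-aligned)
8..9  channels  (1B, 1-aligned)
9..12  -- padding (3B)
12..16  pitch  (4B, 4-aligned)
16..24  depth  (8B, 8-aligned)
24..32  layer  (8B, 8-aligned)
32..33  format  (1B, 1-aligned)
33..36  -- padding (3B)
36..40  mip_level  (4B, 4-aligned)
sizeof = 40, alignof = 8
data bytes 34, size 40 → padding 6

6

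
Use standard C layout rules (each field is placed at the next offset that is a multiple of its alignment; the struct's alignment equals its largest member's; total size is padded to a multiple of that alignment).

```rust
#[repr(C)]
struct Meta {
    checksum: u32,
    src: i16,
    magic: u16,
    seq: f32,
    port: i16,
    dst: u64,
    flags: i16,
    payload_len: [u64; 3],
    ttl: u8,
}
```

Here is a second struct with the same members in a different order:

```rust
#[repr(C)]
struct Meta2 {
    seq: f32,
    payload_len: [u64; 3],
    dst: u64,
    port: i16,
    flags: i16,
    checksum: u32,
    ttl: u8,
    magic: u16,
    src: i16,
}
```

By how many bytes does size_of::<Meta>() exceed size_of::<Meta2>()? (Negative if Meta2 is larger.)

@0: checksum [4B, align 4] → 4
@4: src [2B, align 2] → 6
@6: magic [2B, align 2] → 8
@8: seq [4B, align 4] → 12
@12: port [2B, align 2] → 14
+2 pad (align 8)
@16: dst [8B, align 8] → 24
@24: flags [2B, align 2] → 26
+6 pad (align 8)
@32: payload_len [24B, align 8] → 56
@56: ttl [1B, align 1] → 57
+7 tail pad (align 8)
size 64, align 8
— Meta2 —
@0: seq [4B, align 4] → 4
+4 pad (align 8)
@8: payload_len [24B, align 8] → 32
@32: dst [8B, align 8] → 40
@40: port [2B, align 2] → 42
@42: flags [2B, align 2] → 44
@44: checksum [4B, align 4] → 48
@48: ttl [1B, align 1] → 49
+1 pad (align 2)
@50: magic [2B, align 2] → 52
@52: src [2B, align 2] → 54
+2 tail pad (align 8)
size 56, align 8
64 − 56 = 8

8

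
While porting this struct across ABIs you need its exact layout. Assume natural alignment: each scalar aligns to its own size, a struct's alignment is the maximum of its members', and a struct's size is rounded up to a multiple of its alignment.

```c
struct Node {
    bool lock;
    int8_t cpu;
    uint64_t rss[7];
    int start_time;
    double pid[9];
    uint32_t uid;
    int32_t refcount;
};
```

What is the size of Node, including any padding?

lock at 0 (size 1, align 1) → ends 1
cpu at 1 (size 1, align 1) → ends 2
pad 6 to align 8 for rss
rss at 8 (size 56, align 8) → ends 64
start_time at 64 (size 4, align 4) → ends 68
pad 4 to align 8 for pid
pid at 72 (size 72, align 8) → ends 144
uid at 144 (size 4, align 4) → ends 148
refcount at 148 (size 4, align 4) → ends 152
total 152 bytes, alignment 8

152 bytes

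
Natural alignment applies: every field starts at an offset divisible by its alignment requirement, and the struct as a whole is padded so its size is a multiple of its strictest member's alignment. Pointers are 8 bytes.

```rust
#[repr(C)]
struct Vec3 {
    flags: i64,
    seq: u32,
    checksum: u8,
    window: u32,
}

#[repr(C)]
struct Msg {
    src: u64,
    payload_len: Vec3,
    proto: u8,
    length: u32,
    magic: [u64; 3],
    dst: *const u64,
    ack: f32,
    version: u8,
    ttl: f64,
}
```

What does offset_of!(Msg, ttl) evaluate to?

80

Vec3: flags at 0 (size 8, align 8) → ends 8; seq at 8 (size 4, align 4) → ends 12; checksum at 12 (size 1, align 1) → ends 13; pad 3 to align 4 for window; window at 16 (size 4, align 4) → ends 20; tail pad 4 to reach multiple of 8; total 24 bytes, alignment 8
src at 0 (size 8, align 8) → ends 8
payload_len at 8 (size 24, align 8) → ends 32
proto at 32 (size 1, align 1) → ends 33
pad 3 to align 4 for length
length at 36 (size 4, align 4) → ends 40
magic at 40 (size 24, align 8) → ends 64
dst at 64 (size 8, align 8) → ends 72
ack at 72 (size 4, align 4) → ends 76
version at 76 (size 1, align 1) → ends 77
pad 3 to align 8 for ttl
ttl at 80 (size 8, align 8) → ends 88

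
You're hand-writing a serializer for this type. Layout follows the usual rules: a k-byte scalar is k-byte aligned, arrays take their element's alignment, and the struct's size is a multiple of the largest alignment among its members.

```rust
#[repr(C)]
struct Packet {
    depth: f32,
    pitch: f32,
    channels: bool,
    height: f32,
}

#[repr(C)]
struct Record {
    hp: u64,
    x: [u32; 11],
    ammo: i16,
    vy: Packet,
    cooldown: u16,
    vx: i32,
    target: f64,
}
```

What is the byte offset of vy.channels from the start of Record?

64

Packet: depth at 0 (size 4, align 4) → ends 4; pitch at 4 (size 4, align 4) → ends 8; channels at 8 (size 1, align 1) → ends 9; pad 3 to align 4 for height; height at 12 (size 4, align 4) → ends 16; total 16 bytes, alignment 4
hp at 0 (size 8, align 8) → ends 8
x at 8 (size 44, align 4) → ends 52
ammo at 52 (size 2, align 2) → ends 54
pad 2 to align 4 for vy
vy at 56 (size 16, align 4) → ends 72
within Packet: channels at 8
56 + 8 = 64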